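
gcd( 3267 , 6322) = 1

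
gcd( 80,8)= 8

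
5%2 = 1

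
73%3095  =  73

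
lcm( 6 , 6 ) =6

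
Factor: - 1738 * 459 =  - 797742 = - 2^1*3^3* 11^1*17^1 * 79^1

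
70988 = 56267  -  - 14721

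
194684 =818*238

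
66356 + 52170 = 118526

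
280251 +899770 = 1180021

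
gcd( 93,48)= 3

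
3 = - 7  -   - 10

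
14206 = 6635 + 7571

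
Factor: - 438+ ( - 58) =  - 2^4*31^1=- 496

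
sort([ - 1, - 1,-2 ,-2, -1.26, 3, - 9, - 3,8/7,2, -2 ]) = [-9 ,-3 , - 2,-2, - 2, - 1.26, - 1,-1, 8/7, 2,3 ] 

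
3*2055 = 6165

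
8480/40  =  212 = 212.00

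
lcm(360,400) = 3600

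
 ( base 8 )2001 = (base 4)100001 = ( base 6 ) 4425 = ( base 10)1025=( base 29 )16a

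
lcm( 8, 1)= 8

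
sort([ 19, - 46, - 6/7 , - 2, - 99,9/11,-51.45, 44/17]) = [ - 99, - 51.45, - 46,-2, - 6/7,9/11,44/17,  19] 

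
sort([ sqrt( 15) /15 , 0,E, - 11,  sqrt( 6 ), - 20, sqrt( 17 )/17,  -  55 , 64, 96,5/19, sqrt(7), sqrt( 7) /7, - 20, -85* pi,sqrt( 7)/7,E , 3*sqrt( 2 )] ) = [  -  85 * pi, - 55,  -  20,  -  20,-11,0 , sqrt ( 17) /17, sqrt( 15)/15 , 5/19,  sqrt( 7)/7,  sqrt( 7 )/7 , sqrt( 6) , sqrt(7 ),E, E , 3*sqrt( 2) , 64, 96 ] 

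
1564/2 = 782 = 782.00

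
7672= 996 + 6676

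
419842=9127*46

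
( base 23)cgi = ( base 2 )1101001001110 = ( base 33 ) 662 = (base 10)6734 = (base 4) 1221032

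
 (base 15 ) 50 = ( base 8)113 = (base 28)2j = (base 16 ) 4b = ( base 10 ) 75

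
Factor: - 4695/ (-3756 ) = 5/4 = 2^( - 2 )*5^1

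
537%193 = 151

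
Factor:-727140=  - 2^2*3^1 * 5^1*12119^1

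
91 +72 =163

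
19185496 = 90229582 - 71044086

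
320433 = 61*5253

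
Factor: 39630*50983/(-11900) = - 11885037/70=   - 2^( - 1) * 3^1*5^(- 1 )*7^( - 1 )*1321^1*2999^1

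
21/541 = 21/541 = 0.04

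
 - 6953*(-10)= 69530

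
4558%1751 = 1056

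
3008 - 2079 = 929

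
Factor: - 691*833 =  - 575603 = - 7^2 * 17^1*691^1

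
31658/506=62+13/23  =  62.57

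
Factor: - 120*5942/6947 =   -  2^4*3^1*5^1*2971^1*6947^(-1) = -  713040/6947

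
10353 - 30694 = -20341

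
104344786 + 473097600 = 577442386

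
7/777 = 1/111 = 0.01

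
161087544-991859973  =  -830772429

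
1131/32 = 35 + 11/32=35.34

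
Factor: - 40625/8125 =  - 5^1 = - 5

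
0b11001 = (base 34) P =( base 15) 1a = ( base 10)25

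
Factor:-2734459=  - 7^1*13^1*151^1*199^1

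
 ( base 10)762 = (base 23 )1a3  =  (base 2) 1011111010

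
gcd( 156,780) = 156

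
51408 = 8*6426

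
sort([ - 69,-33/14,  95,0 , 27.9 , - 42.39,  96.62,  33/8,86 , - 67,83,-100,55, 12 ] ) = [-100, -69, - 67, - 42.39, - 33/14, 0, 33/8,  12, 27.9,55, 83, 86,  95 , 96.62]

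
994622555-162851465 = 831771090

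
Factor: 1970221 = 11^1*179111^1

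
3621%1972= 1649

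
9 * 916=8244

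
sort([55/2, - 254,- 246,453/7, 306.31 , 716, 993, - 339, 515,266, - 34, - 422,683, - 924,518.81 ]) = [ - 924 , - 422, - 339, - 254, - 246,- 34,55/2, 453/7, 266,306.31,515 , 518.81,683,716,993 ]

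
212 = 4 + 208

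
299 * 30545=9132955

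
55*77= 4235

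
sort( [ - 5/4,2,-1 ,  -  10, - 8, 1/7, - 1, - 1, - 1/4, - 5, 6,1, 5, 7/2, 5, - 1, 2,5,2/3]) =[ - 10, - 8 ,-5, - 5/4, - 1, - 1, - 1, - 1, - 1/4,1/7,2/3,1,2, 2,7/2,5, 5 , 5, 6 ] 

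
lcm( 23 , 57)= 1311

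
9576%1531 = 390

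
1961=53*37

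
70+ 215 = 285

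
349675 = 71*4925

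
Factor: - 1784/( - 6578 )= 2^2*11^( - 1 )*13^( - 1 )*23^( - 1) * 223^1 = 892/3289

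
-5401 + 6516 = 1115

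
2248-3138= -890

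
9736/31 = 9736/31 = 314.06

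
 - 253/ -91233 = 253/91233  =  0.00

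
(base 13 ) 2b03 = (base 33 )5OJ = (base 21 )e3j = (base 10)6256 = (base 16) 1870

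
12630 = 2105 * 6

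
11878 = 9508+2370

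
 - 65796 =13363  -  79159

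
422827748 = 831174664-408346916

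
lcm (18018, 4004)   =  36036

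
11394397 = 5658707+5735690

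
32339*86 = 2781154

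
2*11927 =23854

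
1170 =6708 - 5538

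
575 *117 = 67275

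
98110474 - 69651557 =28458917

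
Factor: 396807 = 3^1*29^1*4561^1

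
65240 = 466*140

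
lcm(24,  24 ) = 24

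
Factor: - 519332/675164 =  - 129833/168791 = - 7^( - 1)*11^2*29^1*37^1*24113^( - 1)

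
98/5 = 19 + 3/5 = 19.60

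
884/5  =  176+4/5 = 176.80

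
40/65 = 8/13 = 0.62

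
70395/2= 35197 + 1/2 = 35197.50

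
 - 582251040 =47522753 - 629773793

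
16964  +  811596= 828560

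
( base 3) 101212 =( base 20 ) ED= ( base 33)8T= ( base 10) 293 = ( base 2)100100101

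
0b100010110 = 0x116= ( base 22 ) CE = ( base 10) 278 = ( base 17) G6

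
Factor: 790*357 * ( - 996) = - 280901880  =  -2^3 * 3^2 * 5^1 * 7^1*17^1 * 79^1*83^1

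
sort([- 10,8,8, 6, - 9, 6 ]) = [ - 10, - 9, 6,6, 8 , 8 ]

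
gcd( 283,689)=1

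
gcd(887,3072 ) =1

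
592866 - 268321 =324545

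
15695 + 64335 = 80030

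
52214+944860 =997074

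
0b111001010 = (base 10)458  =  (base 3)121222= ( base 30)F8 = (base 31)eo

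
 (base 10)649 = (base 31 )KT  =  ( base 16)289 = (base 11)540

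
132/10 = 66/5 =13.20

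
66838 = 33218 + 33620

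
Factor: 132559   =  7^1*29^1  *  653^1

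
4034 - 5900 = -1866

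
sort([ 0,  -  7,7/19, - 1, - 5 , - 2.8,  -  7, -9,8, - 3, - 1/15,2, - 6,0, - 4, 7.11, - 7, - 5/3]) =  [ -9, - 7, - 7, - 7 , - 6, - 5, - 4, - 3, - 2.8, - 5/3, - 1,-1/15,0, 0,  7/19,2,  7.11  ,  8 ] 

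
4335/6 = 1445/2= 722.50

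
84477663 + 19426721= 103904384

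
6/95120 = 3/47560 = 0.00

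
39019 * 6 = 234114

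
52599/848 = 52599/848 = 62.03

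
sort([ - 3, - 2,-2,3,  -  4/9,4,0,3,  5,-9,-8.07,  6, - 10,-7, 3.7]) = [  -  10 ,-9,-8.07, - 7, - 3,-2,  -  2, - 4/9, 0,3, 3,3.7,4 , 5, 6 ] 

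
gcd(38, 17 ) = 1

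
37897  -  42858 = -4961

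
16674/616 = 1191/44 = 27.07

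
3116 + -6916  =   - 3800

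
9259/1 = 9259 = 9259.00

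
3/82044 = 1/27348 = 0.00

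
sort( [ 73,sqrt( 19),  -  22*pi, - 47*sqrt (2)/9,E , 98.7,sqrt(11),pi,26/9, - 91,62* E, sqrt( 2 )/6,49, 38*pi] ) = [ - 91, - 22*pi,- 47*sqrt(2)/9,sqrt( 2)/6,E, 26/9 , pi, sqrt( 11), sqrt( 19 ), 49,73, 98.7,  38*pi,  62*E ]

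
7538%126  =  104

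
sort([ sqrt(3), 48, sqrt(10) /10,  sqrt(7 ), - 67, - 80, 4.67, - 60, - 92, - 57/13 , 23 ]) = [- 92, - 80,-67, - 60,-57/13, sqrt( 10)/10, sqrt(3), sqrt( 7 ), 4.67, 23 , 48 ]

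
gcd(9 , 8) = 1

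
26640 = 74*360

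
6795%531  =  423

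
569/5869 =569/5869 =0.10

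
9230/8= 1153  +  3/4 =1153.75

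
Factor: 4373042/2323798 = 17^( - 1)*41^(-1)*131^1*1667^ ( - 1)*16691^1 = 2186521/1161899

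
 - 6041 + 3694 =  - 2347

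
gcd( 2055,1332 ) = 3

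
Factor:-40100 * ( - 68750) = 2756875000 = 2^3*5^7 *11^1 * 401^1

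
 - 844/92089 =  - 1  +  91245/92089 = - 0.01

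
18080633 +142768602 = 160849235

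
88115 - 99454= - 11339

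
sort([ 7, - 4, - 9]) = [-9,-4,7] 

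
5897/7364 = 5897/7364=0.80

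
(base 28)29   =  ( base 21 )32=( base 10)65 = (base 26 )2d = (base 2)1000001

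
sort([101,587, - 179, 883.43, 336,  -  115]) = [ -179, -115, 101,  336,587, 883.43 ]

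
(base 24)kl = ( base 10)501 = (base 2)111110101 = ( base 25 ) k1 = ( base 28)hp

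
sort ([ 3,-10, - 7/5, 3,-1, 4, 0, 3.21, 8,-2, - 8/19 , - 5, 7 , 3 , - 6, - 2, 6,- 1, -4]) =[-10, - 6, - 5, - 4, - 2, - 2,-7/5, - 1 , - 1, - 8/19, 0,  3,3, 3, 3.21,4,6 , 7, 8] 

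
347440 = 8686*40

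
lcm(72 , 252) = 504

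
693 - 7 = 686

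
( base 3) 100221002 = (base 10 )7238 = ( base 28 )96e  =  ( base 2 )1110001000110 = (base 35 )5vs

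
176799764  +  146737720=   323537484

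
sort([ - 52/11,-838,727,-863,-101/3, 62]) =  [-863, - 838, - 101/3,  -  52/11  ,  62,727]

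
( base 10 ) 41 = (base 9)45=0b101001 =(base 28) 1D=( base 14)2D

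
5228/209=5228/209 = 25.01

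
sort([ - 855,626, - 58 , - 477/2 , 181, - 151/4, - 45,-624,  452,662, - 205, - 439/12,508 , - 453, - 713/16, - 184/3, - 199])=[ - 855  , - 624, - 453, - 477/2, - 205 , - 199, - 184/3, - 58, - 45  , - 713/16, - 151/4, - 439/12,181, 452,508,626,662]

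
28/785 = 28/785=0.04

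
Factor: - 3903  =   - 3^1*1301^1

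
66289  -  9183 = 57106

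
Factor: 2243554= 2^1*311^1 * 3607^1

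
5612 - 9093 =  - 3481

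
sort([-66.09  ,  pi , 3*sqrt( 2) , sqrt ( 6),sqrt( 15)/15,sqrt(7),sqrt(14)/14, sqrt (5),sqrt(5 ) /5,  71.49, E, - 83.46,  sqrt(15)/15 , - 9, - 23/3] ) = [-83.46, - 66.09, - 9, - 23/3,sqrt( 15) /15,sqrt(15)/15, sqrt( 14) /14 , sqrt(5) /5,sqrt( 5), sqrt( 6),  sqrt( 7),E,pi, 3*sqrt ( 2),71.49 ] 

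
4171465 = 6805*613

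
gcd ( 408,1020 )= 204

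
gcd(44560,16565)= 5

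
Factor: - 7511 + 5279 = -2232= - 2^3*3^2*31^1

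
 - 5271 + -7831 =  - 13102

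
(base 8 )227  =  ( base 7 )304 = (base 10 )151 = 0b10010111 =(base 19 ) 7i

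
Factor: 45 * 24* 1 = 1080 = 2^3*3^3*5^1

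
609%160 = 129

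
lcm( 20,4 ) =20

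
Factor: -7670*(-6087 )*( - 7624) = -2^4 * 3^1 * 5^1*13^1*59^1* 953^1*2029^1 = - 355943898960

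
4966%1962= 1042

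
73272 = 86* 852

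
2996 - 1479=1517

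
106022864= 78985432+27037432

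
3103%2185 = 918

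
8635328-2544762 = 6090566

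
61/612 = 61/612 = 0.10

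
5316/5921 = 5316/5921 =0.90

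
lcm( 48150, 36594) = 914850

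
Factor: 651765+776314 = 1428079^1 = 1428079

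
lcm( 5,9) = 45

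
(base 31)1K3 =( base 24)2I0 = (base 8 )3060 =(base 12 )B00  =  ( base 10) 1584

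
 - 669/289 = - 669/289 = - 2.31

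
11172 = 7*1596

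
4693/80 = 4693/80 = 58.66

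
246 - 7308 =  - 7062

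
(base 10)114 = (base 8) 162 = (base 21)59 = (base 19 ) 60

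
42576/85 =500+76/85 = 500.89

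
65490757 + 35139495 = 100630252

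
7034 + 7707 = 14741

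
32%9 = 5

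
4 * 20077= 80308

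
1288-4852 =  - 3564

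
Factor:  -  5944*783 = -4654152 = - 2^3*3^3*29^1*743^1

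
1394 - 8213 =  - 6819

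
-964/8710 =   -  1 + 3873/4355 = -0.11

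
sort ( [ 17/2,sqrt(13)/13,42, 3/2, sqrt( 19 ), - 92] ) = [ - 92,sqrt( 13 ) /13, 3/2, sqrt (19 ),  17/2, 42] 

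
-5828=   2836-8664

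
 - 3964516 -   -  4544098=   579582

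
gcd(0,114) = 114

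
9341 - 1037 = 8304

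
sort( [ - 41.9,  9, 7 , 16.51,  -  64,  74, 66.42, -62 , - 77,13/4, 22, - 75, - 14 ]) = [ - 77 ,  -  75, - 64 , - 62,- 41.9, -14,13/4,  7, 9,16.51,22 , 66.42,74 ]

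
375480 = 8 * 46935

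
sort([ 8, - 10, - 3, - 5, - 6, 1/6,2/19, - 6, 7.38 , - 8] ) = [ - 10,-8, - 6,  -  6,-5, - 3,2/19, 1/6 , 7.38,8]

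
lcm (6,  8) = 24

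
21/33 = 7/11= 0.64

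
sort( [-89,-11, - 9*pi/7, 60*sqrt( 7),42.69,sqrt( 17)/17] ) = [ - 89, - 11, - 9*pi/7,sqrt ( 17 ) /17, 42.69,60*sqrt (7 )]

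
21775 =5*4355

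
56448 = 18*3136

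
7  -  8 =- 1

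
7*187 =1309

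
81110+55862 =136972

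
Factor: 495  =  3^2*5^1 * 11^1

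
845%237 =134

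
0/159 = 0 = 0.00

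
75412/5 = 75412/5 = 15082.40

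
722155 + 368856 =1091011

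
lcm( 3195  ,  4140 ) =293940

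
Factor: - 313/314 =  - 2^( -1) * 157^( - 1 )*313^1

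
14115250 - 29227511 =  - 15112261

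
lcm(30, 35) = 210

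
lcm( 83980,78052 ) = 6634420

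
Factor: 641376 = 2^5*3^2*17^1*131^1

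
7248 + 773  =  8021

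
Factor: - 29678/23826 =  - 71/57 = -3^( - 1)*  19^( - 1)*71^1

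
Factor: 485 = 5^1 * 97^1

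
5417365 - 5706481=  - 289116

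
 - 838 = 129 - 967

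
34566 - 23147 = 11419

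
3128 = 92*34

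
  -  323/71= - 323/71 = - 4.55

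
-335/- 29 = 335/29 = 11.55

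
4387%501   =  379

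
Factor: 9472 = 2^8 * 37^1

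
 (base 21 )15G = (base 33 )H1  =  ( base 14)2c2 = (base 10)562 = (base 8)1062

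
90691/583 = 90691/583 = 155.56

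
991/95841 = 991/95841 = 0.01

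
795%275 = 245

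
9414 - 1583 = 7831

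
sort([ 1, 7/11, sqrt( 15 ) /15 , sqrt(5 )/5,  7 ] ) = [ sqrt(15)/15, sqrt(5)/5, 7/11,1, 7 ] 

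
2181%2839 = 2181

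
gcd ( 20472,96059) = 1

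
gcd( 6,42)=6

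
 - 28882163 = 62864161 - 91746324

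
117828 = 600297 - 482469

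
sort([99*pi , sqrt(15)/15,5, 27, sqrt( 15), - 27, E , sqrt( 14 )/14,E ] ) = [ - 27,sqrt( 15 )/15,  sqrt(14 )/14, E,E,  sqrt(15),5 , 27,  99*pi]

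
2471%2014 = 457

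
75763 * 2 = 151526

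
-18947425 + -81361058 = -100308483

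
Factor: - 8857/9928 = -2^( - 3)*73^(  -  1)*521^1=-521/584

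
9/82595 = 9/82595  =  0.00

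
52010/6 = 8668 + 1/3 = 8668.33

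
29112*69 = 2008728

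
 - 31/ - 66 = 31/66 = 0.47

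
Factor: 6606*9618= 63536508= 2^2 * 3^3*7^1 * 229^1*367^1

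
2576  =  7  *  368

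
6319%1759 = 1042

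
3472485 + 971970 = 4444455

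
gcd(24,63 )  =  3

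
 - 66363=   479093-545456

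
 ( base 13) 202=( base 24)e4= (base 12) 244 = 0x154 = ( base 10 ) 340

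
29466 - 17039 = 12427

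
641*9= 5769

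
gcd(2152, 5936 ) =8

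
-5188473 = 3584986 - 8773459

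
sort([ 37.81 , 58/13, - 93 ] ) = [-93,  58/13, 37.81]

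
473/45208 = 473/45208 = 0.01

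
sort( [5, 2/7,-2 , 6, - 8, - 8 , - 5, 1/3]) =[ - 8,  -  8,-5,- 2, 2/7,1/3, 5, 6]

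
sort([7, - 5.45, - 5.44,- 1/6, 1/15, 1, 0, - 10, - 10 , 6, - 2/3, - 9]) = [ - 10, - 10, - 9, - 5.45, - 5.44, - 2/3, - 1/6, 0,1/15,1, 6, 7]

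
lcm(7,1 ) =7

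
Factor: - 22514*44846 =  - 2^2 * 17^1 * 1319^1*11257^1 =- 1009662844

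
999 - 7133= - 6134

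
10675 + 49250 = 59925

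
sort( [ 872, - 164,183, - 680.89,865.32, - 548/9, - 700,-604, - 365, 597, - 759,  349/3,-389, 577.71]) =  [-759,-700, - 680.89,-604, - 389, - 365,- 164, - 548/9,349/3,183,577.71,  597, 865.32,872] 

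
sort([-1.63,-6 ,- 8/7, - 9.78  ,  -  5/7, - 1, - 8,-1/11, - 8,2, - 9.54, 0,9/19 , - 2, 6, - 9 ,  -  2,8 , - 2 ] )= [ - 9.78, - 9.54, - 9,-8, - 8, -6, - 2, - 2 , - 2  , - 1.63 , - 8/7, - 1, - 5/7,-1/11,0,9/19, 2,6,8]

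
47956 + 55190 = 103146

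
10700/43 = 10700/43 = 248.84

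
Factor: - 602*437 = -263074 = - 2^1*7^1*19^1*23^1*43^1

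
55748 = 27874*2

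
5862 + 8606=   14468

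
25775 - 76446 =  - 50671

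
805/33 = 24+13/33 = 24.39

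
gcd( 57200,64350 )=7150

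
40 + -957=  - 917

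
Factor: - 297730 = -2^1*5^1*19^1*1567^1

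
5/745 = 1/149 = 0.01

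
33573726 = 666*50411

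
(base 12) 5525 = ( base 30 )ACT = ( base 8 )22255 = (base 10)9389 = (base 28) BR9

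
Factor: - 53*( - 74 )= 3922 = 2^1*37^1*53^1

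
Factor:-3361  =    -  3361^1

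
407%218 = 189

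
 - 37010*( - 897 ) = 33197970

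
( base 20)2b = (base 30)1L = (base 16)33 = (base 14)39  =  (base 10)51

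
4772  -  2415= 2357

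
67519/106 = 636  +  103/106 = 636.97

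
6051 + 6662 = 12713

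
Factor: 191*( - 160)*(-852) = 26037120 = 2^7*3^1*5^1*71^1 * 191^1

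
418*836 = 349448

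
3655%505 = 120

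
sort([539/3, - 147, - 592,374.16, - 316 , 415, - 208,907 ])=[-592, - 316 , - 208, - 147,539/3, 374.16,415,907]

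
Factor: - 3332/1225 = -2^2  *  5^ (- 2)  *  17^1 = -  68/25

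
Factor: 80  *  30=2400 = 2^5* 3^1* 5^2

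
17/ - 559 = - 1+ 542/559=-0.03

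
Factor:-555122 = -2^1*53^1*5237^1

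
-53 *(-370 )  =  19610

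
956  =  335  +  621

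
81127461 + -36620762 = 44506699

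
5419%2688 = 43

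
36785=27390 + 9395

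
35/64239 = 5/9177=0.00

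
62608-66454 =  - 3846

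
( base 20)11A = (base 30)EA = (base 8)656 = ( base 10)430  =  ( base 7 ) 1153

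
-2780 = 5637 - 8417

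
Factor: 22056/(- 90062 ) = -12/49  =  -  2^2*3^1*7^(-2 ) 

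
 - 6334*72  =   - 456048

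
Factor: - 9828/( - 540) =91/5 = 5^( - 1 )*7^1*13^1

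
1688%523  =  119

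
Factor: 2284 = 2^2*571^1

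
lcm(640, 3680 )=14720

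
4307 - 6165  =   - 1858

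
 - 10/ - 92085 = 2/18417 = 0.00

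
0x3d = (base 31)1u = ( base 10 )61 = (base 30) 21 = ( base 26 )29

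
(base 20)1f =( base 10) 35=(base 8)43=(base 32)13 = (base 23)1C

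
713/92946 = 713/92946 = 0.01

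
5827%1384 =291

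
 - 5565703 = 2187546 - 7753249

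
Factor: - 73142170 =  - 2^1*5^1*7314217^1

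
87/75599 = 87/75599 = 0.00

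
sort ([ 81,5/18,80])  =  [5/18,80,  81 ]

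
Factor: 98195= 5^1 * 41^1*479^1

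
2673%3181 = 2673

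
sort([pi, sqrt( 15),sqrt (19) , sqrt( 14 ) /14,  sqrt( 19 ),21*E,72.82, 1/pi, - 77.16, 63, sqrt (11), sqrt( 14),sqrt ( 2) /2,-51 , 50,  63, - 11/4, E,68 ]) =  [ - 77.16, - 51, - 11/4,sqrt( 14 ) /14,1/pi, sqrt( 2) /2,E,pi,sqrt ( 11),sqrt( 14),sqrt(15 ),sqrt(19),  sqrt( 19),50,21*E,63,63,68, 72.82]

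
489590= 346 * 1415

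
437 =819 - 382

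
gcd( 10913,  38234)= 7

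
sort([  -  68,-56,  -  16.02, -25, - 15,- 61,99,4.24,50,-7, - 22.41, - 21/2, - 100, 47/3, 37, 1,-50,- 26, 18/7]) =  [ - 100, - 68,  -  61, - 56, - 50, -26, - 25, - 22.41,  -  16.02,  -  15,  -  21/2,-7, 1 , 18/7 , 4.24,  47/3,37,50, 99]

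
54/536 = 27/268 = 0.10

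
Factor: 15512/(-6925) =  - 2^3*5^(-2) * 7^1 = - 56/25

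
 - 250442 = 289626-540068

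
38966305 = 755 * 51611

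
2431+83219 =85650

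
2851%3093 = 2851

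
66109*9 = 594981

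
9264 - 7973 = 1291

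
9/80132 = 9/80132 = 0.00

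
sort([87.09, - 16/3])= [ - 16/3,87.09]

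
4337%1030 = 217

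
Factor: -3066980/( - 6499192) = 109535/232114 = 2^( - 1 )*5^1 * 19^1*43^ ( - 1)*1153^1*2699^( - 1)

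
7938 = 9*882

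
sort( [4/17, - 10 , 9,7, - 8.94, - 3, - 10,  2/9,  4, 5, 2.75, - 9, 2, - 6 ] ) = [-10, - 10, - 9, - 8.94, - 6,-3, 2/9,4/17, 2,  2.75, 4,5, 7,9]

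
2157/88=2157/88 = 24.51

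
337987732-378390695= - 40402963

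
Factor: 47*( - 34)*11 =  - 2^1*11^1*17^1 * 47^1=- 17578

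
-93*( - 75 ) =6975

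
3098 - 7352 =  - 4254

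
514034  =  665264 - 151230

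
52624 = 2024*26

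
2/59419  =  2/59419 =0.00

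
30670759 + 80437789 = 111108548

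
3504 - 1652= 1852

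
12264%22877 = 12264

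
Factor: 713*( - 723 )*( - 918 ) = 2^1*3^4*17^1*23^1 * 31^1*241^1= 473228082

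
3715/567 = 3715/567 = 6.55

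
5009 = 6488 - 1479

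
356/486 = 178/243 = 0.73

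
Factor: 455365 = 5^1*61^1*1493^1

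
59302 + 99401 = 158703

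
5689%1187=941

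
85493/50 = 85493/50  =  1709.86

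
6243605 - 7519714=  - 1276109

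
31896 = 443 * 72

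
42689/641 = 42689/641= 66.60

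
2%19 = 2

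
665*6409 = 4261985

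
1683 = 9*187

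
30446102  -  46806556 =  - 16360454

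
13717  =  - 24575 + 38292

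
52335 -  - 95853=148188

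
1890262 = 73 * 25894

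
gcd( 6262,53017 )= 1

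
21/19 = 1  +  2/19 = 1.11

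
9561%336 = 153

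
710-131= 579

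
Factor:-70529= -70529^1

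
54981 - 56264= -1283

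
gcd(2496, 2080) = 416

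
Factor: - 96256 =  - 2^11*47^1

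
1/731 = 1/731 =0.00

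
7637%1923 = 1868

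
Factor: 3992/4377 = 2^3* 3^(-1)*499^1*1459^( - 1 ) 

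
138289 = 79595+58694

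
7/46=7/46 = 0.15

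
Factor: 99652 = 2^2*7^1 * 3559^1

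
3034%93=58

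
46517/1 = 46517 = 46517.00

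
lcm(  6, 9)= 18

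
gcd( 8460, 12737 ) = 47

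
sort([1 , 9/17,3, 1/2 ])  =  [ 1/2,  9/17,1, 3] 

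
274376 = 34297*8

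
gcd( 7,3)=1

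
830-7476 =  - 6646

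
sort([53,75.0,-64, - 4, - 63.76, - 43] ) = [ - 64, - 63.76, - 43, - 4,53, 75.0]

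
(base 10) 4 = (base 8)4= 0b100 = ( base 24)4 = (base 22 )4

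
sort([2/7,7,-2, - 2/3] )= [ - 2, - 2/3, 2/7, 7]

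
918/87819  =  306/29273= 0.01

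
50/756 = 25/378 = 0.07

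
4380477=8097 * 541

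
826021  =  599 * 1379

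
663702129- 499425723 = 164276406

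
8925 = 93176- 84251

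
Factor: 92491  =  7^1*73^1  *  181^1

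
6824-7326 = - 502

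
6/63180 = 1/10530 = 0.00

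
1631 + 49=1680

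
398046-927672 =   -  529626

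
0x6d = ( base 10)109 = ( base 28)3P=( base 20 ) 59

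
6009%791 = 472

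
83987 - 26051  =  57936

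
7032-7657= - 625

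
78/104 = 3/4  =  0.75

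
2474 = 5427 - 2953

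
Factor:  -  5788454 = -2^1*7^1*413461^1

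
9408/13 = 723 + 9/13 =723.69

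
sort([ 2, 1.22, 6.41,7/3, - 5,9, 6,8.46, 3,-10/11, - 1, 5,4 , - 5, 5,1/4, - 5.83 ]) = [ - 5.83, - 5 , - 5, - 1,-10/11,1/4,1.22, 2,7/3,3,  4, 5, 5, 6,6.41, 8.46, 9 ]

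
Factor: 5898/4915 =2^1 *3^1*5^( - 1 )=6/5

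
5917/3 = 5917/3 = 1972.33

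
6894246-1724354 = 5169892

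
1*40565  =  40565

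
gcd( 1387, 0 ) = 1387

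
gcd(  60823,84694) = 1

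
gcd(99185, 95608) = 1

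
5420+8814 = 14234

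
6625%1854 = 1063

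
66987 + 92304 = 159291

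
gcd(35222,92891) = 1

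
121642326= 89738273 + 31904053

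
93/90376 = 93/90376 = 0.00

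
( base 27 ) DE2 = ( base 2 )10011010000001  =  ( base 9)14462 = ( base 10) 9857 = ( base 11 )7451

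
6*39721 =238326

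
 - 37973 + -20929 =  - 58902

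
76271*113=8618623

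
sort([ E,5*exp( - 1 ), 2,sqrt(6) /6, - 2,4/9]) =[ - 2 , sqrt( 6 ) /6,  4/9, 5*exp( - 1 ),2,E]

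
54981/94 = 584 + 85/94 = 584.90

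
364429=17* 21437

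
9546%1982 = 1618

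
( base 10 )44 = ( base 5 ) 134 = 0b101100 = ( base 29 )1F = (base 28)1g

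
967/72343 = 967/72343 = 0.01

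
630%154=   14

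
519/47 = 11+2/47 =11.04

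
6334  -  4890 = 1444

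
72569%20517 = 11018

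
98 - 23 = 75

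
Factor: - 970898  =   - 2^1*587^1 *827^1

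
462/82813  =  462/82813 = 0.01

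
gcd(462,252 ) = 42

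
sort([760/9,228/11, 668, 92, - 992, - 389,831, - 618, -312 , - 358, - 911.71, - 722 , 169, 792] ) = [ - 992,-911.71, - 722 , - 618, - 389, -358,-312,228/11,760/9, 92, 169, 668, 792, 831 ] 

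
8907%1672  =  547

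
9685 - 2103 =7582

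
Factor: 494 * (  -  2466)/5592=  - 101517/466 = - 2^(-1 ) * 3^1*13^1*19^1*137^1 * 233^( -1 ) 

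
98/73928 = 49/36964 = 0.00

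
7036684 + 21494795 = 28531479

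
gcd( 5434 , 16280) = 22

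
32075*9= 288675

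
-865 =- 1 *865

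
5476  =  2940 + 2536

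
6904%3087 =730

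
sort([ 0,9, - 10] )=[ - 10,0, 9 ]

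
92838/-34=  - 46419/17 = - 2730.53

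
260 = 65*4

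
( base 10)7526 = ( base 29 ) 8rf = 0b1110101100110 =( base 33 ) 6U2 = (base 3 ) 101022202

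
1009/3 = 336  +  1/3 = 336.33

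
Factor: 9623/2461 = 23^( - 1)*107^(  -  1 )*9623^1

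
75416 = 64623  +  10793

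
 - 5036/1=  - 5036 =-5036.00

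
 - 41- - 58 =17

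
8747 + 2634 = 11381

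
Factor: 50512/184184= 82/299= 2^1*13^ ( - 1 )*23^( - 1)*41^1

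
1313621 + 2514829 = 3828450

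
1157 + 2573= 3730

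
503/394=1 +109/394 = 1.28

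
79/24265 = 79/24265 = 0.00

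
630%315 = 0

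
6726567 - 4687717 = 2038850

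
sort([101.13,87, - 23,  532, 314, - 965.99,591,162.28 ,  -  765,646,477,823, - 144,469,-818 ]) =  [ - 965.99, - 818, - 765, - 144, - 23,87,101.13,162.28, 314,469, 477,532,591,646,823]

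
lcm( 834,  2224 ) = 6672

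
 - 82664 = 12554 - 95218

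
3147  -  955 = 2192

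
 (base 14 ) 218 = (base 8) 636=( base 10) 414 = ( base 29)e8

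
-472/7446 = -236/3723 = - 0.06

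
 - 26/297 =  - 26/297 = - 0.09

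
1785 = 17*105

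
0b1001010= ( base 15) 4E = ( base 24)32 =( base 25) 2O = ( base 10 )74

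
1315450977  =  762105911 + 553345066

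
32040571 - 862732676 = -830692105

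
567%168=63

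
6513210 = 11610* 561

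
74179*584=43320536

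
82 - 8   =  74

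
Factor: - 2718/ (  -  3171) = 2^1*3^1 * 7^( - 1 ) = 6/7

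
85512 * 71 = 6071352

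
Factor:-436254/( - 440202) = 13^1*17^1*223^( - 1) = 221/223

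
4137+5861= 9998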